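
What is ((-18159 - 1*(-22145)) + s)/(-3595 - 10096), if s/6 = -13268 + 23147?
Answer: -63260/13691 ≈ -4.6206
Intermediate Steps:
s = 59274 (s = 6*(-13268 + 23147) = 6*9879 = 59274)
((-18159 - 1*(-22145)) + s)/(-3595 - 10096) = ((-18159 - 1*(-22145)) + 59274)/(-3595 - 10096) = ((-18159 + 22145) + 59274)/(-13691) = (3986 + 59274)*(-1/13691) = 63260*(-1/13691) = -63260/13691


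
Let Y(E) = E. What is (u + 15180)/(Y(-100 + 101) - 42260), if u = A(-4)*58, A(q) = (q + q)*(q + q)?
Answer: -18892/42259 ≈ -0.44705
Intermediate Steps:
A(q) = 4*q**2 (A(q) = (2*q)*(2*q) = 4*q**2)
u = 3712 (u = (4*(-4)**2)*58 = (4*16)*58 = 64*58 = 3712)
(u + 15180)/(Y(-100 + 101) - 42260) = (3712 + 15180)/((-100 + 101) - 42260) = 18892/(1 - 42260) = 18892/(-42259) = 18892*(-1/42259) = -18892/42259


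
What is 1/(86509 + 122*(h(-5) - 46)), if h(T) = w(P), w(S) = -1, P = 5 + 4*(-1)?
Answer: 1/80775 ≈ 1.2380e-5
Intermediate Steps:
P = 1 (P = 5 - 4 = 1)
h(T) = -1
1/(86509 + 122*(h(-5) - 46)) = 1/(86509 + 122*(-1 - 46)) = 1/(86509 + 122*(-47)) = 1/(86509 - 5734) = 1/80775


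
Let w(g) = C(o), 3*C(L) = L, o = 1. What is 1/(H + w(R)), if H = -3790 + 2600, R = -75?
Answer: -3/3569 ≈ -0.00084057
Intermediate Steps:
C(L) = L/3
w(g) = 1/3 (w(g) = (1/3)*1 = 1/3)
H = -1190
1/(H + w(R)) = 1/(-1190 + 1/3) = 1/(-3569/3) = -3/3569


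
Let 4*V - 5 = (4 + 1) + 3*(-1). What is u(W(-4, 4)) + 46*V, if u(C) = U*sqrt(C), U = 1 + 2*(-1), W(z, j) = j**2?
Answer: 153/2 ≈ 76.500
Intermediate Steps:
U = -1 (U = 1 - 2 = -1)
V = 7/4 (V = 5/4 + ((4 + 1) + 3*(-1))/4 = 5/4 + (5 - 3)/4 = 5/4 + (1/4)*2 = 5/4 + 1/2 = 7/4 ≈ 1.7500)
u(C) = -sqrt(C)
u(W(-4, 4)) + 46*V = -sqrt(4**2) + 46*(7/4) = -sqrt(16) + 161/2 = -1*4 + 161/2 = -4 + 161/2 = 153/2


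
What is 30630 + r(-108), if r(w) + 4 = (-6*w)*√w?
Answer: 30626 + 3888*I*√3 ≈ 30626.0 + 6734.2*I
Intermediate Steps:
r(w) = -4 - 6*w^(3/2) (r(w) = -4 + (-6*w)*√w = -4 - 6*w^(3/2))
30630 + r(-108) = 30630 + (-4 - (-3888)*I*√3) = 30630 + (-4 + 3888*I*√3) = 30626 + 3888*I*√3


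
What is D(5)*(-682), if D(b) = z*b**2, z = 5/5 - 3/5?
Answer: -6820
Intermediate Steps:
z = 2/5 (z = 5*(1/5) - 3*1/5 = 1 - 3/5 = 2/5 ≈ 0.40000)
D(b) = 2*b**2/5
D(5)*(-682) = ((2/5)*5**2)*(-682) = ((2/5)*25)*(-682) = 10*(-682) = -6820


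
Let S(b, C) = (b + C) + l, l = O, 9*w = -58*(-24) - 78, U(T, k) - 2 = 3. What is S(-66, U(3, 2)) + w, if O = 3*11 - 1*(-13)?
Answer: 131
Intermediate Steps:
U(T, k) = 5 (U(T, k) = 2 + 3 = 5)
O = 46 (O = 33 + 13 = 46)
w = 146 (w = (-58*(-24) - 78)/9 = (1392 - 78)/9 = (⅑)*1314 = 146)
l = 46
S(b, C) = 46 + C + b (S(b, C) = (b + C) + 46 = (C + b) + 46 = 46 + C + b)
S(-66, U(3, 2)) + w = (46 + 5 - 66) + 146 = -15 + 146 = 131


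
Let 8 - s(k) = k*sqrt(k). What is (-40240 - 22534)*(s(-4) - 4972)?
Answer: 311610136 - 502192*I ≈ 3.1161e+8 - 5.0219e+5*I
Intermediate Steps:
s(k) = 8 - k**(3/2) (s(k) = 8 - k*sqrt(k) = 8 - k**(3/2))
(-40240 - 22534)*(s(-4) - 4972) = (-40240 - 22534)*((8 - (-4)**(3/2)) - 4972) = -62774*((8 - (-8)*I) - 4972) = -62774*((8 + 8*I) - 4972) = -62774*(-4964 + 8*I) = 311610136 - 502192*I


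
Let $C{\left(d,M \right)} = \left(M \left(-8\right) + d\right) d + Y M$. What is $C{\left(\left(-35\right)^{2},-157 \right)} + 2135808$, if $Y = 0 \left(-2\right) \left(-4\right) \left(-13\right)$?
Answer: $5175033$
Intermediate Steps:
$Y = 0$ ($Y = 0 \left(-4\right) \left(-13\right) = 0 \left(-13\right) = 0$)
$C{\left(d,M \right)} = d \left(d - 8 M\right)$ ($C{\left(d,M \right)} = \left(M \left(-8\right) + d\right) d + 0 M = \left(- 8 M + d\right) d + 0 = \left(d - 8 M\right) d + 0 = d \left(d - 8 M\right) + 0 = d \left(d - 8 M\right)$)
$C{\left(\left(-35\right)^{2},-157 \right)} + 2135808 = \left(-35\right)^{2} \left(\left(-35\right)^{2} - -1256\right) + 2135808 = 1225 \left(1225 + 1256\right) + 2135808 = 1225 \cdot 2481 + 2135808 = 3039225 + 2135808 = 5175033$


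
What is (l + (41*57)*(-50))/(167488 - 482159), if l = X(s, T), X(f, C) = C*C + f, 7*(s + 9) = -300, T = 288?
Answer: 237705/2202697 ≈ 0.10792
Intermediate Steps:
s = -363/7 (s = -9 + (⅐)*(-300) = -9 - 300/7 = -363/7 ≈ -51.857)
X(f, C) = f + C² (X(f, C) = C² + f = f + C²)
l = 580245/7 (l = -363/7 + 288² = -363/7 + 82944 = 580245/7 ≈ 82892.)
(l + (41*57)*(-50))/(167488 - 482159) = (580245/7 + (41*57)*(-50))/(167488 - 482159) = (580245/7 + 2337*(-50))/(-314671) = (580245/7 - 116850)*(-1/314671) = -237705/7*(-1/314671) = 237705/2202697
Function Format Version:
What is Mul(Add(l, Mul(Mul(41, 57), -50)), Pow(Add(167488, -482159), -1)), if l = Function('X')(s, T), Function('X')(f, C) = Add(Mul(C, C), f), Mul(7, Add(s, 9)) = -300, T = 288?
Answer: Rational(237705, 2202697) ≈ 0.10792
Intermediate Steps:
s = Rational(-363, 7) (s = Add(-9, Mul(Rational(1, 7), -300)) = Add(-9, Rational(-300, 7)) = Rational(-363, 7) ≈ -51.857)
Function('X')(f, C) = Add(f, Pow(C, 2)) (Function('X')(f, C) = Add(Pow(C, 2), f) = Add(f, Pow(C, 2)))
l = Rational(580245, 7) (l = Add(Rational(-363, 7), Pow(288, 2)) = Add(Rational(-363, 7), 82944) = Rational(580245, 7) ≈ 82892.)
Mul(Add(l, Mul(Mul(41, 57), -50)), Pow(Add(167488, -482159), -1)) = Mul(Add(Rational(580245, 7), Mul(Mul(41, 57), -50)), Pow(Add(167488, -482159), -1)) = Mul(Add(Rational(580245, 7), Mul(2337, -50)), Pow(-314671, -1)) = Mul(Add(Rational(580245, 7), -116850), Rational(-1, 314671)) = Mul(Rational(-237705, 7), Rational(-1, 314671)) = Rational(237705, 2202697)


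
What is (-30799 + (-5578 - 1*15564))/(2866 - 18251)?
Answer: 51941/15385 ≈ 3.3761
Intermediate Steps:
(-30799 + (-5578 - 1*15564))/(2866 - 18251) = (-30799 + (-5578 - 15564))/(-15385) = (-30799 - 21142)*(-1/15385) = -51941*(-1/15385) = 51941/15385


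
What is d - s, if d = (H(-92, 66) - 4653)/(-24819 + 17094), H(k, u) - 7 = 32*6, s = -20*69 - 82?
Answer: 11298404/7725 ≈ 1462.6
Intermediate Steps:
s = -1462 (s = -1380 - 82 = -1462)
H(k, u) = 199 (H(k, u) = 7 + 32*6 = 7 + 192 = 199)
d = 4454/7725 (d = (199 - 4653)/(-24819 + 17094) = -4454/(-7725) = -4454*(-1/7725) = 4454/7725 ≈ 0.57657)
d - s = 4454/7725 - 1*(-1462) = 4454/7725 + 1462 = 11298404/7725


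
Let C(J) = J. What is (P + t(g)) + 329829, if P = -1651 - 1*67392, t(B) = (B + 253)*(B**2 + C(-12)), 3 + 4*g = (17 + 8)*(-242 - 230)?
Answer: -1503284177743/64 ≈ -2.3489e+10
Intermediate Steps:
g = -11803/4 (g = -3/4 + ((17 + 8)*(-242 - 230))/4 = -3/4 + (25*(-472))/4 = -3/4 + (1/4)*(-11800) = -3/4 - 2950 = -11803/4 ≈ -2950.8)
t(B) = (-12 + B**2)*(253 + B) (t(B) = (B + 253)*(B**2 - 12) = (253 + B)*(-12 + B**2) = (-12 + B**2)*(253 + B))
P = -69043 (P = -1651 - 67392 = -69043)
(P + t(g)) + 329829 = (-69043 + (-3036 + (-11803/4)**3 - 12*(-11803/4) + 253*(-11803/4)**2)) + 329829 = (-69043 + (-3036 - 1644285478627/64 + 35409 + 253*(139310809/16))) + 329829 = (-69043 + (-3036 - 1644285478627/64 + 35409 + 35245634677/16)) + 329829 = (-69043 - 1503300868047/64) + 329829 = -1503305286799/64 + 329829 = -1503284177743/64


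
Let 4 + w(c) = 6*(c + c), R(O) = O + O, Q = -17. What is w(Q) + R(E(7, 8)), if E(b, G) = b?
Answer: -194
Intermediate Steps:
R(O) = 2*O
w(c) = -4 + 12*c (w(c) = -4 + 6*(c + c) = -4 + 6*(2*c) = -4 + 12*c)
w(Q) + R(E(7, 8)) = (-4 + 12*(-17)) + 2*7 = (-4 - 204) + 14 = -208 + 14 = -194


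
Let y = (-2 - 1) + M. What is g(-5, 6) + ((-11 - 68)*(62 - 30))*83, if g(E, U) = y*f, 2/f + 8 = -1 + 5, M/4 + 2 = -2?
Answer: -419629/2 ≈ -2.0981e+5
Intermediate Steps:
M = -16 (M = -8 + 4*(-2) = -8 - 8 = -16)
y = -19 (y = (-2 - 1) - 16 = -3 - 16 = -19)
f = -½ (f = 2/(-8 + (-1 + 5)) = 2/(-8 + 4) = 2/(-4) = 2*(-¼) = -½ ≈ -0.50000)
g(E, U) = 19/2 (g(E, U) = -19*(-½) = 19/2)
g(-5, 6) + ((-11 - 68)*(62 - 30))*83 = 19/2 + ((-11 - 68)*(62 - 30))*83 = 19/2 - 79*32*83 = 19/2 - 2528*83 = 19/2 - 209824 = -419629/2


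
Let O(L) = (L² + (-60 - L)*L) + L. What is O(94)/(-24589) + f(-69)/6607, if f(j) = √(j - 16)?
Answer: 5546/24589 + I*√85/6607 ≈ 0.22555 + 0.0013954*I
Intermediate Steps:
f(j) = √(-16 + j)
O(L) = L + L² + L*(-60 - L) (O(L) = (L² + L*(-60 - L)) + L = L + L² + L*(-60 - L))
O(94)/(-24589) + f(-69)/6607 = -59*94/(-24589) + √(-16 - 69)/6607 = -5546*(-1/24589) + √(-85)*(1/6607) = 5546/24589 + (I*√85)*(1/6607) = 5546/24589 + I*√85/6607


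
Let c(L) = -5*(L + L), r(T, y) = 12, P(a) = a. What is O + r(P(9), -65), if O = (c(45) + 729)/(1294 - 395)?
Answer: 357/29 ≈ 12.310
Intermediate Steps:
c(L) = -10*L
O = 9/29 (O = (-10*45 + 729)/(1294 - 395) = (-450 + 729)/899 = 279*(1/899) = 9/29 ≈ 0.31034)
O + r(P(9), -65) = 9/29 + 12 = 357/29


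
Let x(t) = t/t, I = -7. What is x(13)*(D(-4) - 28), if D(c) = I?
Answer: -35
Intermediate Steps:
D(c) = -7
x(t) = 1
x(13)*(D(-4) - 28) = 1*(-7 - 28) = 1*(-35) = -35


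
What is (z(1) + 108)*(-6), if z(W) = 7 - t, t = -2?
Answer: -702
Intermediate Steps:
z(W) = 9 (z(W) = 7 - 1*(-2) = 7 + 2 = 9)
(z(1) + 108)*(-6) = (9 + 108)*(-6) = 117*(-6) = -702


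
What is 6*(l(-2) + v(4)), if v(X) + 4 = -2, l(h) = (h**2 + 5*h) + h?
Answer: -84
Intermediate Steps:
l(h) = h**2 + 6*h
v(X) = -6 (v(X) = -4 - 2 = -6)
6*(l(-2) + v(4)) = 6*(-2*(6 - 2) - 6) = 6*(-2*4 - 6) = 6*(-8 - 6) = 6*(-14) = -84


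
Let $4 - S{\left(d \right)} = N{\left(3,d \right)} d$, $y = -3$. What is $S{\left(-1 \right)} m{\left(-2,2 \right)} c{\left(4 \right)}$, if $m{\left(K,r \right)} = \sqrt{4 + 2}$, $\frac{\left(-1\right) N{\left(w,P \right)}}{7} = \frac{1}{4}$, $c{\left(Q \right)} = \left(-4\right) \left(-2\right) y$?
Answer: $- 54 \sqrt{6} \approx -132.27$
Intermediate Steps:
$c{\left(Q \right)} = -24$ ($c{\left(Q \right)} = \left(-4\right) \left(-2\right) \left(-3\right) = 8 \left(-3\right) = -24$)
$N{\left(w,P \right)} = - \frac{7}{4}$
$m{\left(K,r \right)} = \sqrt{6}$
$S{\left(d \right)} = 4 + \frac{7 d}{4}$ ($S{\left(d \right)} = 4 - - \frac{7 d}{4} = 4 + \frac{7 d}{4}$)
$S{\left(-1 \right)} m{\left(-2,2 \right)} c{\left(4 \right)} = \left(4 + \frac{7}{4} \left(-1\right)\right) \sqrt{6} \left(-24\right) = \left(4 - \frac{7}{4}\right) \sqrt{6} \left(-24\right) = \frac{9 \sqrt{6}}{4} \left(-24\right) = - 54 \sqrt{6}$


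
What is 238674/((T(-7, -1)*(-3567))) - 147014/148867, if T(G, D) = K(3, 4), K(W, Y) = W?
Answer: -12367959724/531008589 ≈ -23.291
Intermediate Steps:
T(G, D) = 3
238674/((T(-7, -1)*(-3567))) - 147014/148867 = 238674/((3*(-3567))) - 147014/148867 = 238674/(-10701) - 147014*1/148867 = 238674*(-1/10701) - 147014/148867 = -79558/3567 - 147014/148867 = -12367959724/531008589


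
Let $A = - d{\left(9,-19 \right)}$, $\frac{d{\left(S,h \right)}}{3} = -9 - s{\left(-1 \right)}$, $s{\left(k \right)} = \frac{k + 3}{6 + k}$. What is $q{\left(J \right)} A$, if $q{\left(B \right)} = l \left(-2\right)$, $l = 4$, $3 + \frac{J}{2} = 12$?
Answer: $- \frac{1128}{5} \approx -225.6$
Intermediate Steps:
$J = 18$ ($J = -6 + 2 \cdot 12 = -6 + 24 = 18$)
$s{\left(k \right)} = \frac{3 + k}{6 + k}$
$d{\left(S,h \right)} = - \frac{141}{5}$ ($d{\left(S,h \right)} = 3 \left(-9 - \frac{3 - 1}{6 - 1}\right) = 3 \left(-9 - \frac{1}{5} \cdot 2\right) = 3 \left(-9 - \frac{2}{5}\right) = 3 \left(- \frac{47}{5}\right) = - \frac{141}{5}$)
$q{\left(B \right)} = -8$ ($q{\left(B \right)} = 4 \left(-2\right) = -8$)
$A = \frac{141}{5}$ ($A = \left(-1\right) \left(- \frac{141}{5}\right) = \frac{141}{5} \approx 28.2$)
$q{\left(J \right)} A = \left(-8\right) \frac{141}{5} = - \frac{1128}{5}$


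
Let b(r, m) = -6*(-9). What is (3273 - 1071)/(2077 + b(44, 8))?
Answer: 2202/2131 ≈ 1.0333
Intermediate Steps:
b(r, m) = 54
(3273 - 1071)/(2077 + b(44, 8)) = (3273 - 1071)/(2077 + 54) = 2202/2131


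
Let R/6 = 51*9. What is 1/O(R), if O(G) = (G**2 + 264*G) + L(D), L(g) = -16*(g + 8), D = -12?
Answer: 1/8311636 ≈ 1.2031e-7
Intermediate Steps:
L(g) = -128 - 16*g (L(g) = -16*(8 + g) = -128 - 16*g)
R = 2754 (R = 6*(51*9) = 6*459 = 2754)
O(G) = 64 + G**2 + 264*G (O(G) = (G**2 + 264*G) + (-128 - 16*(-12)) = (G**2 + 264*G) + (-128 + 192) = (G**2 + 264*G) + 64 = 64 + G**2 + 264*G)
1/O(R) = 1/(64 + 2754**2 + 264*2754) = 1/(64 + 7584516 + 727056) = 1/8311636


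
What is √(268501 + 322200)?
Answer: √590701 ≈ 768.57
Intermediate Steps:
√(268501 + 322200) = √590701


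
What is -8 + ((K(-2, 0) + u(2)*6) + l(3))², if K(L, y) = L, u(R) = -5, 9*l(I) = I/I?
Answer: 81721/81 ≈ 1008.9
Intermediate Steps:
l(I) = ⅑ (l(I) = (I/I)/9 = (⅑)*1 = ⅑)
-8 + ((K(-2, 0) + u(2)*6) + l(3))² = -8 + ((-2 - 5*6) + ⅑)² = -8 + ((-2 - 30) + ⅑)² = -8 + (-32 + ⅑)² = -8 + (-287/9)² = -8 + 82369/81 = 81721/81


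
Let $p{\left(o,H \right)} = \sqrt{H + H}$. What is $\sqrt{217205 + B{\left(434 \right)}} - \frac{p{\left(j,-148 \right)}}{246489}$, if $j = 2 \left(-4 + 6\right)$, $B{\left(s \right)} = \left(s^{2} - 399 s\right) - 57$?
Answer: $\sqrt{232338} - \frac{2 i \sqrt{74}}{246489} \approx 482.01 - 6.9799 \cdot 10^{-5} i$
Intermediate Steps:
$B{\left(s \right)} = -57 + s^{2} - 399 s$
$j = 4$ ($j = 2 \cdot 2 = 4$)
$p{\left(o,H \right)} = \sqrt{2} \sqrt{H}$ ($p{\left(o,H \right)} = \sqrt{2 H} = \sqrt{2} \sqrt{H}$)
$\sqrt{217205 + B{\left(434 \right)}} - \frac{p{\left(j,-148 \right)}}{246489} = \sqrt{217205 - \left(173223 - 188356\right)} - \frac{\sqrt{2} \sqrt{-148}}{246489} = \sqrt{217205 - -15133} - \sqrt{2} \cdot 2 i \sqrt{37} \cdot \frac{1}{246489} = \sqrt{217205 + 15133} - 2 i \sqrt{74} \cdot \frac{1}{246489} = \sqrt{232338} - \frac{2 i \sqrt{74}}{246489}$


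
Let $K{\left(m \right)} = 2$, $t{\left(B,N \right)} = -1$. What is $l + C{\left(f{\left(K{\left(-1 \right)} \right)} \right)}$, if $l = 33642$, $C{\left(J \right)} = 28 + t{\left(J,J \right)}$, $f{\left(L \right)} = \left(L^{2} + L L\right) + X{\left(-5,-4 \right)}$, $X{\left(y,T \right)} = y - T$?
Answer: $33669$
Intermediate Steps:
$f{\left(L \right)} = -1 + 2 L^{2}$ ($f{\left(L \right)} = \left(L^{2} + L L\right) - 1 = \left(L^{2} + L^{2}\right) + \left(-5 + 4\right) = 2 L^{2} - 1 = -1 + 2 L^{2}$)
$C{\left(J \right)} = 27$ ($C{\left(J \right)} = 28 - 1 = 27$)
$l + C{\left(f{\left(K{\left(-1 \right)} \right)} \right)} = 33642 + 27 = 33669$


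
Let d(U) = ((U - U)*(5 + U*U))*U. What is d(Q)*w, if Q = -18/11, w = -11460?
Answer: 0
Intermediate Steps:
Q = -18/11 (Q = -18*1/11 = -18/11 ≈ -1.6364)
d(U) = 0 (d(U) = (0*(5 + U²))*U = 0*U = 0)
d(Q)*w = 0*(-11460) = 0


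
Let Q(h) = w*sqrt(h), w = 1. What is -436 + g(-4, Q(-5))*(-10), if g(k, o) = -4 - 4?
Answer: -356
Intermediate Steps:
Q(h) = sqrt(h) (Q(h) = 1*sqrt(h) = sqrt(h))
g(k, o) = -8
-436 + g(-4, Q(-5))*(-10) = -436 - 8*(-10) = -436 + 80 = -356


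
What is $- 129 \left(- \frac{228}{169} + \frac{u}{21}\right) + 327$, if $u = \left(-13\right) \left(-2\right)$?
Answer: $\frac{403783}{1183} \approx 341.32$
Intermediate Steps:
$u = 26$
$- 129 \left(- \frac{228}{169} + \frac{u}{21}\right) + 327 = - 129 \left(- \frac{228}{169} + \frac{26}{21}\right) + 327 = \left(-129\right) \left(- \frac{394}{3549}\right) + 327 = \frac{16942}{1183} + 327 = \frac{403783}{1183}$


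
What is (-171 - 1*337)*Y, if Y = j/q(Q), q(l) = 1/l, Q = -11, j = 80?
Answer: 447040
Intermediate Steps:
Y = -880 (Y = 80/(1/(-11)) = 80/(-1/11) = 80*(-11) = -880)
(-171 - 1*337)*Y = (-171 - 1*337)*(-880) = (-171 - 337)*(-880) = -508*(-880) = 447040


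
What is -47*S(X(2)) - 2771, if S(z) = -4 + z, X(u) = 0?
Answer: -2583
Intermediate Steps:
-47*S(X(2)) - 2771 = -47*(-4 + 0) - 2771 = -47*(-4) - 2771 = 188 - 2771 = -2583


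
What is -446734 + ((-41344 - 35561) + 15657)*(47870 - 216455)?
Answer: 10325047346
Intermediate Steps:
-446734 + ((-41344 - 35561) + 15657)*(47870 - 216455) = -446734 + (-76905 + 15657)*(-168585) = -446734 - 61248*(-168585) = -446734 + 10325494080 = 10325047346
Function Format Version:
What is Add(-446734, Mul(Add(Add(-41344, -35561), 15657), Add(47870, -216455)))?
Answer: 10325047346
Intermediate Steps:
Add(-446734, Mul(Add(Add(-41344, -35561), 15657), Add(47870, -216455))) = Add(-446734, Mul(Add(-76905, 15657), -168585)) = Add(-446734, Mul(-61248, -168585)) = Add(-446734, 10325494080) = 10325047346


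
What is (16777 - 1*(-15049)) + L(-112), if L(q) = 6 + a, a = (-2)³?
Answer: 31824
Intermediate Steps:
a = -8
L(q) = -2 (L(q) = 6 - 8 = -2)
(16777 - 1*(-15049)) + L(-112) = (16777 - 1*(-15049)) - 2 = (16777 + 15049) - 2 = 31826 - 2 = 31824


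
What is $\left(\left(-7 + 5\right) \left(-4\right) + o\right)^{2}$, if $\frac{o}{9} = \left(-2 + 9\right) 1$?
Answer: $5041$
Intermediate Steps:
$o = 63$ ($o = 9 \left(-2 + 9\right) 1 = 9 \cdot 7 \cdot 1 = 9 \cdot 7 = 63$)
$\left(\left(-7 + 5\right) \left(-4\right) + o\right)^{2} = \left(\left(-7 + 5\right) \left(-4\right) + 63\right)^{2} = \left(\left(-2\right) \left(-4\right) + 63\right)^{2} = \left(8 + 63\right)^{2} = 71^{2} = 5041$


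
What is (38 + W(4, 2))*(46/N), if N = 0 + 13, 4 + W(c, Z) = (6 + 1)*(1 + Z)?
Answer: 2530/13 ≈ 194.62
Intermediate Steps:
W(c, Z) = 3 + 7*Z (W(c, Z) = -4 + (6 + 1)*(1 + Z) = -4 + 7*(1 + Z) = -4 + (7 + 7*Z) = 3 + 7*Z)
N = 13
(38 + W(4, 2))*(46/N) = (38 + (3 + 7*2))*(46/13) = (38 + (3 + 14))*(46*(1/13)) = (38 + 17)*(46/13) = 55*(46/13) = 2530/13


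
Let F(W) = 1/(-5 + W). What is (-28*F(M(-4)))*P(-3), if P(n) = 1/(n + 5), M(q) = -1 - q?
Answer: 7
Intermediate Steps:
P(n) = 1/(5 + n)
(-28*F(M(-4)))*P(-3) = (-28/(-5 + (-1 - 1*(-4))))/(5 - 3) = -28/(-5 + (-1 + 4))/2 = -28/(-5 + 3)*(½) = -28/(-2)*(½) = -28*(-½)*(½) = 14*(½) = 7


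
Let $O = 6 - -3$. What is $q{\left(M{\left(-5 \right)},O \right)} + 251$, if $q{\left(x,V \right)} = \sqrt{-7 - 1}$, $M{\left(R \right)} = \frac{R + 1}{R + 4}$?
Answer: $251 + 2 i \sqrt{2} \approx 251.0 + 2.8284 i$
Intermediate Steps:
$O = 9$ ($O = 6 + 3 = 9$)
$M{\left(R \right)} = \frac{1 + R}{4 + R}$
$q{\left(x,V \right)} = 2 i \sqrt{2}$ ($q{\left(x,V \right)} = \sqrt{-8} = 2 i \sqrt{2}$)
$q{\left(M{\left(-5 \right)},O \right)} + 251 = 2 i \sqrt{2} + 251 = 251 + 2 i \sqrt{2}$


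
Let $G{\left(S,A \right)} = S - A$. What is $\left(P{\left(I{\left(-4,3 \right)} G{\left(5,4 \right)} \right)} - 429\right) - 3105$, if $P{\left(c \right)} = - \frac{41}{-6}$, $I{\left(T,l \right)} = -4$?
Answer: $- \frac{21163}{6} \approx -3527.2$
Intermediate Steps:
$P{\left(c \right)} = \frac{41}{6}$ ($P{\left(c \right)} = \left(-41\right) \left(- \frac{1}{6}\right) = \frac{41}{6}$)
$\left(P{\left(I{\left(-4,3 \right)} G{\left(5,4 \right)} \right)} - 429\right) - 3105 = \left(\frac{41}{6} - 429\right) - 3105 = - \frac{2533}{6} - 3105 = - \frac{21163}{6}$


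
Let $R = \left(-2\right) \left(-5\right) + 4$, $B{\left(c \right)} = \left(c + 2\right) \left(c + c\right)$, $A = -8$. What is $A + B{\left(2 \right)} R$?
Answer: $216$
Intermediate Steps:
$B{\left(c \right)} = 2 c \left(2 + c\right)$ ($B{\left(c \right)} = \left(2 + c\right) 2 c = 2 c \left(2 + c\right)$)
$R = 14$ ($R = 10 + 4 = 14$)
$A + B{\left(2 \right)} R = -8 + 2 \cdot 2 \left(2 + 2\right) 14 = -8 + 2 \cdot 2 \cdot 4 \cdot 14 = -8 + 16 \cdot 14 = -8 + 224 = 216$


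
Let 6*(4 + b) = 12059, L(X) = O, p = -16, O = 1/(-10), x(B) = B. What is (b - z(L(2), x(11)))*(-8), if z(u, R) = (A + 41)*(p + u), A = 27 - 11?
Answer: -350824/15 ≈ -23388.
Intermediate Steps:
O = -⅒ ≈ -0.10000
A = 16
L(X) = -⅒
z(u, R) = -912 + 57*u (z(u, R) = (16 + 41)*(-16 + u) = 57*(-16 + u) = -912 + 57*u)
b = 12035/6 (b = -4 + (⅙)*12059 = -4 + 12059/6 = 12035/6 ≈ 2005.8)
(b - z(L(2), x(11)))*(-8) = (12035/6 - (-912 + 57*(-⅒)))*(-8) = (12035/6 - (-912 - 57/10))*(-8) = (12035/6 - 1*(-9177/10))*(-8) = (12035/6 + 9177/10)*(-8) = (43853/15)*(-8) = -350824/15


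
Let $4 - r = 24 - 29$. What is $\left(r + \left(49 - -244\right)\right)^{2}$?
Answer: $91204$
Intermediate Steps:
$r = 9$ ($r = 4 - \left(24 - 29\right) = 4 - -5 = 4 + 5 = 9$)
$\left(r + \left(49 - -244\right)\right)^{2} = \left(9 + \left(49 - -244\right)\right)^{2} = \left(9 + \left(49 + 244\right)\right)^{2} = \left(9 + 293\right)^{2} = 302^{2} = 91204$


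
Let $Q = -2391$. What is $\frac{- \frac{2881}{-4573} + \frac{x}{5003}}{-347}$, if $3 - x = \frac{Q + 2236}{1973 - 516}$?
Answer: $- \frac{678108879}{373129028171} \approx -0.0018174$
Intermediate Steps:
$x = \frac{146}{47}$ ($x = 3 - \frac{-2391 + 2236}{1973 - 516} = 3 - - \frac{155}{1457} = 3 - \left(-155\right) \frac{1}{1457} = 3 - - \frac{5}{47} = 3 + \frac{5}{47} = \frac{146}{47} \approx 3.1064$)
$\frac{- \frac{2881}{-4573} + \frac{x}{5003}}{-347} = \frac{- \frac{2881}{-4573} + \frac{146}{47 \cdot 5003}}{-347} = \left(\left(-2881\right) \left(- \frac{1}{4573}\right) + \frac{146}{47} \cdot \frac{1}{5003}\right) \left(- \frac{1}{347}\right) = \left(\frac{2881}{4573} + \frac{146}{235141}\right) \left(- \frac{1}{347}\right) = \frac{678108879}{1075299793} \left(- \frac{1}{347}\right) = - \frac{678108879}{373129028171}$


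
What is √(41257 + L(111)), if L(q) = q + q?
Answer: √41479 ≈ 203.66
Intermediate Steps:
L(q) = 2*q
√(41257 + L(111)) = √(41257 + 2*111) = √(41257 + 222) = √41479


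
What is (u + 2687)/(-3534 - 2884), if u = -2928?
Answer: 241/6418 ≈ 0.037551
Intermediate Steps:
(u + 2687)/(-3534 - 2884) = (-2928 + 2687)/(-3534 - 2884) = -241/(-6418) = -241*(-1/6418) = 241/6418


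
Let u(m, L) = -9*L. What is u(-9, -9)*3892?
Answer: 315252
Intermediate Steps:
u(-9, -9)*3892 = -9*(-9)*3892 = 81*3892 = 315252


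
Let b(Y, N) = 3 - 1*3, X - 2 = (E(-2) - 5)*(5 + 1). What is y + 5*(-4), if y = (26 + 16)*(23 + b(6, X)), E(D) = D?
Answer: 946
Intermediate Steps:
X = -40 (X = 2 + (-2 - 5)*(5 + 1) = 2 - 7*6 = 2 - 42 = -40)
b(Y, N) = 0 (b(Y, N) = 3 - 3 = 0)
y = 966 (y = (26 + 16)*(23 + 0) = 42*23 = 966)
y + 5*(-4) = 966 + 5*(-4) = 966 - 20 = 946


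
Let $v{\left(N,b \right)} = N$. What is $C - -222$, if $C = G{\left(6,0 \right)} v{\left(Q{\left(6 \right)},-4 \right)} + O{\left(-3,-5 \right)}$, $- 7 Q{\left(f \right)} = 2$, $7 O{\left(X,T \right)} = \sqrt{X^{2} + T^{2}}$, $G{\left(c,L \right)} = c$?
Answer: $\frac{1542}{7} + \frac{\sqrt{34}}{7} \approx 221.12$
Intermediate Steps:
$O{\left(X,T \right)} = \frac{\sqrt{T^{2} + X^{2}}}{7}$ ($O{\left(X,T \right)} = \frac{\sqrt{X^{2} + T^{2}}}{7} = \frac{\sqrt{T^{2} + X^{2}}}{7}$)
$Q{\left(f \right)} = - \frac{2}{7}$ ($Q{\left(f \right)} = \left(- \frac{1}{7}\right) 2 = - \frac{2}{7}$)
$C = - \frac{12}{7} + \frac{\sqrt{34}}{7}$ ($C = 6 \left(- \frac{2}{7}\right) + \frac{\sqrt{\left(-5\right)^{2} + \left(-3\right)^{2}}}{7} = - \frac{12}{7} + \frac{\sqrt{25 + 9}}{7} = - \frac{12}{7} + \frac{\sqrt{34}}{7} \approx -0.88129$)
$C - -222 = \left(- \frac{12}{7} + \frac{\sqrt{34}}{7}\right) - -222 = \left(- \frac{12}{7} + \frac{\sqrt{34}}{7}\right) + 222 = \frac{1542}{7} + \frac{\sqrt{34}}{7}$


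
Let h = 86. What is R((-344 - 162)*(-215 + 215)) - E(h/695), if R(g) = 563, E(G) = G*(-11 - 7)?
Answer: 392833/695 ≈ 565.23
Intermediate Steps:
E(G) = -18*G (E(G) = G*(-18) = -18*G)
R((-344 - 162)*(-215 + 215)) - E(h/695) = 563 - (-18)*86/695 = 563 - 1*(-1548/695) = 563 + 1548/695 = 392833/695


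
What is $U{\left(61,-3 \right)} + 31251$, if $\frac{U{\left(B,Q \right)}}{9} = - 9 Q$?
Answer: $31494$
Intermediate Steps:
$U{\left(B,Q \right)} = - 81 Q$ ($U{\left(B,Q \right)} = 9 \left(- 9 Q\right) = - 81 Q$)
$U{\left(61,-3 \right)} + 31251 = \left(-81\right) \left(-3\right) + 31251 = 243 + 31251 = 31494$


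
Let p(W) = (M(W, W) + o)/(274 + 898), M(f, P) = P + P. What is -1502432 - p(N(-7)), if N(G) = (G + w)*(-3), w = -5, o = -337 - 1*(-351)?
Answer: -880425195/586 ≈ -1.5024e+6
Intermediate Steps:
o = 14 (o = -337 + 351 = 14)
M(f, P) = 2*P
N(G) = 15 - 3*G (N(G) = (G - 5)*(-3) = (-5 + G)*(-3) = 15 - 3*G)
p(W) = 7/586 + W/586 (p(W) = (2*W + 14)/(274 + 898) = (14 + 2*W)/1172 = (14 + 2*W)*(1/1172) = 7/586 + W/586)
-1502432 - p(N(-7)) = -1502432 - (7/586 + (15 - 3*(-7))/586) = -1502432 - (7/586 + (15 + 21)/586) = -1502432 - (7/586 + (1/586)*36) = -1502432 - (7/586 + 18/293) = -1502432 - 1*43/586 = -1502432 - 43/586 = -880425195/586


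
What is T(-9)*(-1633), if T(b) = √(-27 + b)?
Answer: -9798*I ≈ -9798.0*I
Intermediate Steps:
T(-9)*(-1633) = √(-27 - 9)*(-1633) = √(-36)*(-1633) = (6*I)*(-1633) = -9798*I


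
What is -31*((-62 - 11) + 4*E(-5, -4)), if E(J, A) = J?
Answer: 2883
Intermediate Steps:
-31*((-62 - 11) + 4*E(-5, -4)) = -31*((-62 - 11) + 4*(-5)) = -31*(-73 - 20) = -31*(-93) = 2883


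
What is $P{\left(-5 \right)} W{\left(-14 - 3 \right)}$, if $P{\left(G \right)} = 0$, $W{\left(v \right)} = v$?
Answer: $0$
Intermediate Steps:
$P{\left(-5 \right)} W{\left(-14 - 3 \right)} = 0 \left(-14 - 3\right) = 0 \left(-17\right) = 0$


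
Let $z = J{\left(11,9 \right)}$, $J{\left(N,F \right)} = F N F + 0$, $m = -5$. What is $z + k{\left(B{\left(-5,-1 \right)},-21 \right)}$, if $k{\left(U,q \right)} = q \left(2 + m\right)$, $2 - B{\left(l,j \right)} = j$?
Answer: $954$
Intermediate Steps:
$J{\left(N,F \right)} = N F^{2}$ ($J{\left(N,F \right)} = N F^{2} + 0 = N F^{2}$)
$B{\left(l,j \right)} = 2 - j$
$z = 891$ ($z = 11 \cdot 9^{2} = 11 \cdot 81 = 891$)
$k{\left(U,q \right)} = - 3 q$ ($k{\left(U,q \right)} = q \left(2 - 5\right) = q \left(-3\right) = - 3 q$)
$z + k{\left(B{\left(-5,-1 \right)},-21 \right)} = 891 - -63 = 891 + 63 = 954$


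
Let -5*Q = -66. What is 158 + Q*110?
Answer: 1610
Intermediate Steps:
Q = 66/5 (Q = -⅕*(-66) = 66/5 ≈ 13.200)
158 + Q*110 = 158 + (66/5)*110 = 158 + 1452 = 1610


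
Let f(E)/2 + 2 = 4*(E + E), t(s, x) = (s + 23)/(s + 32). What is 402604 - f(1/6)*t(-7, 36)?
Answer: 30195364/75 ≈ 4.0261e+5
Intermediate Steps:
t(s, x) = (23 + s)/(32 + s)
f(E) = -4 + 16*E (f(E) = -4 + 2*(4*(E + E)) = -4 + 2*(4*(2*E)) = -4 + 2*(8*E) = -4 + 16*E)
402604 - f(1/6)*t(-7, 36) = 402604 - (-4 + 16/6)*(23 - 7)/(32 - 7) = 402604 - (-4 + 16*(⅙))*16/25 = 402604 - (-4 + 8/3)*(1/25)*16 = 402604 - (-4)*16/(3*25) = 402604 - 1*(-64/75) = 402604 + 64/75 = 30195364/75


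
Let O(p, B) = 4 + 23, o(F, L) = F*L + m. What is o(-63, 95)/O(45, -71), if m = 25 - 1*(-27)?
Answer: -5933/27 ≈ -219.74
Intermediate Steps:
m = 52 (m = 25 + 27 = 52)
o(F, L) = 52 + F*L (o(F, L) = F*L + 52 = 52 + F*L)
O(p, B) = 27
o(-63, 95)/O(45, -71) = (52 - 63*95)/27 = (52 - 5985)*(1/27) = -5933*1/27 = -5933/27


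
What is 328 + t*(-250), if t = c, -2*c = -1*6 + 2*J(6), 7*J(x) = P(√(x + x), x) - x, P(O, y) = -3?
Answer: -5204/7 ≈ -743.43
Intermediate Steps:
J(x) = -3/7 - x/7 (J(x) = (-3 - x)/7 = -3/7 - x/7)
c = 30/7 (c = -(-1*6 + 2*(-3/7 - ⅐*6))/2 = -(-6 + 2*(-3/7 - 6/7))/2 = -(-6 + 2*(-9/7))/2 = -(-6 - 18/7)/2 = -½*(-60/7) = 30/7 ≈ 4.2857)
t = 30/7 ≈ 4.2857
328 + t*(-250) = 328 + (30/7)*(-250) = 328 - 7500/7 = -5204/7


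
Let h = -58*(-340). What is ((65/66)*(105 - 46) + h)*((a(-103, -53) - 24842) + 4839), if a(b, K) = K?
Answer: -13090099940/33 ≈ -3.9667e+8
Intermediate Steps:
h = 19720
((65/66)*(105 - 46) + h)*((a(-103, -53) - 24842) + 4839) = ((65/66)*(105 - 46) + 19720)*((-53 - 24842) + 4839) = ((65*(1/66))*59 + 19720)*(-24895 + 4839) = ((65/66)*59 + 19720)*(-20056) = (3835/66 + 19720)*(-20056) = (1305355/66)*(-20056) = -13090099940/33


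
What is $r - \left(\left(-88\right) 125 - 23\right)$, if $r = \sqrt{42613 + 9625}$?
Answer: $11023 + \sqrt{52238} \approx 11252.0$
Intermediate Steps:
$r = \sqrt{52238} \approx 228.56$
$r - \left(\left(-88\right) 125 - 23\right) = \sqrt{52238} - \left(\left(-88\right) 125 - 23\right) = \sqrt{52238} - \left(-11000 - 23\right) = \sqrt{52238} - -11023 = \sqrt{52238} + 11023 = 11023 + \sqrt{52238}$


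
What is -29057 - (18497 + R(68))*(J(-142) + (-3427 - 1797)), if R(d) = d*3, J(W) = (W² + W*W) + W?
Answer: -653853419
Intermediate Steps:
J(W) = W + 2*W² (J(W) = (W² + W²) + W = 2*W² + W = W + 2*W²)
R(d) = 3*d
-29057 - (18497 + R(68))*(J(-142) + (-3427 - 1797)) = -29057 - (18497 + 3*68)*(-142*(1 + 2*(-142)) + (-3427 - 1797)) = -29057 - (18497 + 204)*(-142*(1 - 284) - 5224) = -29057 - 18701*(-142*(-283) - 5224) = -29057 - 18701*(40186 - 5224) = -29057 - 18701*34962 = -29057 - 1*653824362 = -29057 - 653824362 = -653853419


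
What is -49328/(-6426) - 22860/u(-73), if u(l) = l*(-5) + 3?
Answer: -16093207/295596 ≈ -54.443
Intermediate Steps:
u(l) = 3 - 5*l (u(l) = -5*l + 3 = 3 - 5*l)
-49328/(-6426) - 22860/u(-73) = -49328/(-6426) - 22860/(3 - 5*(-73)) = -49328*(-1/6426) - 22860/(3 + 365) = 24664/3213 - 22860/368 = 24664/3213 - 22860*1/368 = 24664/3213 - 5715/92 = -16093207/295596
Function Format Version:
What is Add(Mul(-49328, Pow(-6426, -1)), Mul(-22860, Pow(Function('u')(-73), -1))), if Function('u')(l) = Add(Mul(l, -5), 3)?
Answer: Rational(-16093207, 295596) ≈ -54.443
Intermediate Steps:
Function('u')(l) = Add(3, Mul(-5, l)) (Function('u')(l) = Add(Mul(-5, l), 3) = Add(3, Mul(-5, l)))
Add(Mul(-49328, Pow(-6426, -1)), Mul(-22860, Pow(Function('u')(-73), -1))) = Add(Mul(-49328, Pow(-6426, -1)), Mul(-22860, Pow(Add(3, Mul(-5, -73)), -1))) = Add(Mul(-49328, Rational(-1, 6426)), Mul(-22860, Pow(Add(3, 365), -1))) = Add(Rational(24664, 3213), Mul(-22860, Pow(368, -1))) = Add(Rational(24664, 3213), Mul(-22860, Rational(1, 368))) = Add(Rational(24664, 3213), Rational(-5715, 92)) = Rational(-16093207, 295596)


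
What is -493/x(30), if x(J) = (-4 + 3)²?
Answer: -493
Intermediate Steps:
x(J) = 1 (x(J) = (-1)² = 1)
-493/x(30) = -493/1 = -493*1 = -493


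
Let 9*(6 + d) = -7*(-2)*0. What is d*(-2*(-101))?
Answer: -1212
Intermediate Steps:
d = -6 (d = -6 + (-7*(-2)*0)/9 = -6 + (14*0)/9 = -6 + (⅑)*0 = -6 + 0 = -6)
d*(-2*(-101)) = -(-12)*(-101) = -6*202 = -1212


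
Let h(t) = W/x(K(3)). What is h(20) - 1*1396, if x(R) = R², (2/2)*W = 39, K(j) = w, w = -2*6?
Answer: -66995/48 ≈ -1395.7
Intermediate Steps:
w = -12
K(j) = -12
W = 39
h(t) = 13/48 (h(t) = 39/((-12)²) = 39/144 = 39*(1/144) = 13/48)
h(20) - 1*1396 = 13/48 - 1*1396 = 13/48 - 1396 = -66995/48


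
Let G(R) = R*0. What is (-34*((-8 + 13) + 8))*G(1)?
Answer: 0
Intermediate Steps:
G(R) = 0
(-34*((-8 + 13) + 8))*G(1) = -34*((-8 + 13) + 8)*0 = -34*(5 + 8)*0 = -34*13*0 = -442*0 = 0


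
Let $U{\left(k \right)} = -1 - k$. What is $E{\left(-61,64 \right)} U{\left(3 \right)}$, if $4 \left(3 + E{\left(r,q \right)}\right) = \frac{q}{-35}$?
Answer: $\frac{484}{35} \approx 13.829$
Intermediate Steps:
$E{\left(r,q \right)} = -3 - \frac{q}{140}$ ($E{\left(r,q \right)} = -3 + \frac{q \frac{1}{-35}}{4} = -3 + \frac{q \left(- \frac{1}{35}\right)}{4} = -3 + \frac{\left(- \frac{1}{35}\right) q}{4} = -3 - \frac{q}{140}$)
$E{\left(-61,64 \right)} U{\left(3 \right)} = \left(-3 - \frac{16}{35}\right) \left(-1 - 3\right) = \left(- \frac{121}{35}\right) \left(-4\right) = \frac{484}{35}$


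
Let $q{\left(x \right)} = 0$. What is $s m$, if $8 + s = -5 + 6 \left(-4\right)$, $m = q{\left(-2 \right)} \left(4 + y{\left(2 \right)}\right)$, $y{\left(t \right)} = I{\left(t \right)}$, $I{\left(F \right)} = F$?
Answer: $0$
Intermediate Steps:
$y{\left(t \right)} = t$
$m = 0$ ($m = 0 \left(4 + 2\right) = 0 \cdot 6 = 0$)
$s = -37$ ($s = -8 + \left(-5 + 6 \left(-4\right)\right) = -8 - 29 = -37$)
$s m = \left(-37\right) 0 = 0$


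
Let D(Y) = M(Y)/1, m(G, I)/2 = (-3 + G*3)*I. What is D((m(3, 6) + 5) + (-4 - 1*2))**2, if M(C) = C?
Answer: 5041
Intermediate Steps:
m(G, I) = 2*I*(-3 + 3*G) (m(G, I) = 2*((-3 + G*3)*I) = 2*((-3 + 3*G)*I) = 2*(I*(-3 + 3*G)) = 2*I*(-3 + 3*G))
D(Y) = Y (D(Y) = Y/1 = Y*1 = Y)
D((m(3, 6) + 5) + (-4 - 1*2))**2 = ((6*6*(-1 + 3) + 5) + (-4 - 1*2))**2 = ((6*6*2 + 5) + (-4 - 2))**2 = ((72 + 5) - 6)**2 = (77 - 6)**2 = 71**2 = 5041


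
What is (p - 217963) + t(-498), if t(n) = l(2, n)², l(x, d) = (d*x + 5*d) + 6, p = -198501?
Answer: 11693936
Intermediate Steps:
l(x, d) = 6 + 5*d + d*x (l(x, d) = (5*d + d*x) + 6 = 6 + 5*d + d*x)
t(n) = (6 + 7*n)² (t(n) = (6 + 5*n + n*2)² = (6 + 5*n + 2*n)² = (6 + 7*n)²)
(p - 217963) + t(-498) = (-198501 - 217963) + (6 + 7*(-498))² = -416464 + (6 - 3486)² = -416464 + (-3480)² = -416464 + 12110400 = 11693936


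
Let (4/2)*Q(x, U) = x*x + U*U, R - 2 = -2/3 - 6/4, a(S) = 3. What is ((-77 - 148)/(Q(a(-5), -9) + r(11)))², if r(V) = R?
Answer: 1822500/72361 ≈ 25.186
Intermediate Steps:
R = -⅙ (R = 2 + (-2/3 - 6/4) = 2 + (-2*⅓ - 6*¼) = 2 + (-⅔ - 3/2) = 2 - 13/6 = -⅙ ≈ -0.16667)
Q(x, U) = U²/2 + x²/2 (Q(x, U) = (x*x + U*U)/2 = (x² + U²)/2 = (U² + x²)/2 = U²/2 + x²/2)
r(V) = -⅙
((-77 - 148)/(Q(a(-5), -9) + r(11)))² = ((-77 - 148)/(((½)*(-9)² + (½)*3²) - ⅙))² = (-225/(((½)*81 + (½)*9) - ⅙))² = (-225/((81/2 + 9/2) - ⅙))² = (-225/(45 - ⅙))² = (-225/269/6)² = (-225*6/269)² = (-1350/269)² = 1822500/72361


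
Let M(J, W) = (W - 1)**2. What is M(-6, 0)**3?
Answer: 1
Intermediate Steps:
M(J, W) = (-1 + W)**2
M(-6, 0)**3 = ((-1 + 0)**2)**3 = ((-1)**2)**3 = 1**3 = 1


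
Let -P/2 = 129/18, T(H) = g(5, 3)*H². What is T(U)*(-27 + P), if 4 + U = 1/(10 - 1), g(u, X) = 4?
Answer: -607600/243 ≈ -2500.4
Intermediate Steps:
U = -35/9 (U = -4 + 1/(10 - 1) = -4 + 1/9 = -4 + ⅑ = -35/9 ≈ -3.8889)
T(H) = 4*H²
P = -43/3 (P = -258/18 = -2*43/6 = -43/3 ≈ -14.333)
T(U)*(-27 + P) = (4*(-35/9)²)*(-27 - 43/3) = (4*(1225/81))*(-124/3) = (4900/81)*(-124/3) = -607600/243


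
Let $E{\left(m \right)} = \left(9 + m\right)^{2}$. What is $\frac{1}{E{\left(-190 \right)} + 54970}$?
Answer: $\frac{1}{87731} \approx 1.1398 \cdot 10^{-5}$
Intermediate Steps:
$\frac{1}{E{\left(-190 \right)} + 54970} = \frac{1}{\left(9 - 190\right)^{2} + 54970} = \frac{1}{\left(-181\right)^{2} + 54970} = \frac{1}{32761 + 54970} = \frac{1}{87731}$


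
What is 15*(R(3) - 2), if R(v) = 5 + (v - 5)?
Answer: 15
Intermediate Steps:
R(v) = v (R(v) = 5 + (-5 + v) = v)
15*(R(3) - 2) = 15*(3 - 2) = 15*1 = 15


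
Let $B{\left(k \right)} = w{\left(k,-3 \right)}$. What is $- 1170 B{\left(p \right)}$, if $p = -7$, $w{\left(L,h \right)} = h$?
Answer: $3510$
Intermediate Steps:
$B{\left(k \right)} = -3$
$- 1170 B{\left(p \right)} = \left(-1170\right) \left(-3\right) = 3510$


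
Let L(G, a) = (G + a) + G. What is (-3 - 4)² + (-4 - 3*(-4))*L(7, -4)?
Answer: 129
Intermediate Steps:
L(G, a) = a + 2*G
(-3 - 4)² + (-4 - 3*(-4))*L(7, -4) = (-3 - 4)² + (-4 - 3*(-4))*(-4 + 2*7) = (-7)² + (-4 + 12)*(-4 + 14) = 49 + 8*10 = 49 + 80 = 129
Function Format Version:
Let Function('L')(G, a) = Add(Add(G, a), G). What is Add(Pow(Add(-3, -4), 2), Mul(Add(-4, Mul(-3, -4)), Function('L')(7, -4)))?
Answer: 129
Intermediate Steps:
Function('L')(G, a) = Add(a, Mul(2, G))
Add(Pow(Add(-3, -4), 2), Mul(Add(-4, Mul(-3, -4)), Function('L')(7, -4))) = Add(Pow(Add(-3, -4), 2), Mul(Add(-4, Mul(-3, -4)), Add(-4, Mul(2, 7)))) = Add(Pow(-7, 2), Mul(Add(-4, 12), Add(-4, 14))) = Add(49, Mul(8, 10)) = Add(49, 80) = 129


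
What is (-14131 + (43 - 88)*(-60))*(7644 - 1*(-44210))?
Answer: -592743074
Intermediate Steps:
(-14131 + (43 - 88)*(-60))*(7644 - 1*(-44210)) = (-14131 - 45*(-60))*(7644 + 44210) = (-14131 + 2700)*51854 = -11431*51854 = -592743074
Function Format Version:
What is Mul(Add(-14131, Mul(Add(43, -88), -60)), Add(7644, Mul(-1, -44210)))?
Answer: -592743074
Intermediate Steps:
Mul(Add(-14131, Mul(Add(43, -88), -60)), Add(7644, Mul(-1, -44210))) = Mul(Add(-14131, Mul(-45, -60)), Add(7644, 44210)) = Mul(Add(-14131, 2700), 51854) = Mul(-11431, 51854) = -592743074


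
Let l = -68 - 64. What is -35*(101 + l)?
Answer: 1085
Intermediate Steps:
l = -132
-35*(101 + l) = -35*(101 - 132) = -35*(-31) = 1085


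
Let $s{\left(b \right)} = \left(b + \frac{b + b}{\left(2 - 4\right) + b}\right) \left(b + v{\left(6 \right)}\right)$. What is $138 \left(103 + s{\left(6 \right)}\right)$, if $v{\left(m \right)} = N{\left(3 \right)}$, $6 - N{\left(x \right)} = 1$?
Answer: $27876$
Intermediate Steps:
$N{\left(x \right)} = 5$ ($N{\left(x \right)} = 6 - 1 = 5$)
$v{\left(m \right)} = 5$
$s{\left(b \right)} = \left(5 + b\right) \left(b + \frac{2 b}{-2 + b}\right)$ ($s{\left(b \right)} = \left(b + \frac{b + b}{\left(2 - 4\right) + b}\right) \left(b + 5\right) = \left(b + \frac{2 b}{-2 + b}\right) \left(5 + b\right) = \left(5 + b\right) \left(b + \frac{2 b}{-2 + b}\right)$)
$138 \left(103 + s{\left(6 \right)}\right) = 138 \left(103 + \frac{6^{2} \left(5 + 6\right)}{-2 + 6}\right) = 138 \left(103 + 36 \cdot \frac{1}{4} \cdot 11\right) = 138 \left(103 + 99\right) = 138 \cdot 202 = 27876$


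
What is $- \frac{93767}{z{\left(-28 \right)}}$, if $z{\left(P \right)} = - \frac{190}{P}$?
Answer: $- \frac{1312738}{95} \approx -13818.0$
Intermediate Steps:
$- \frac{93767}{z{\left(-28 \right)}} = - \frac{93767}{\left(-190\right) \frac{1}{-28}} = - \frac{93767}{\left(-190\right) \left(- \frac{1}{28}\right)} = - \frac{93767}{\frac{95}{14}} = \left(-93767\right) \frac{14}{95} = - \frac{1312738}{95}$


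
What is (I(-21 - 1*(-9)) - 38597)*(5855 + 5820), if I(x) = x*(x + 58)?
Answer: -457064575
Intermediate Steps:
I(x) = x*(58 + x)
(I(-21 - 1*(-9)) - 38597)*(5855 + 5820) = ((-21 - 1*(-9))*(58 + (-21 - 1*(-9))) - 38597)*(5855 + 5820) = ((-21 + 9)*(58 + (-21 + 9)) - 38597)*11675 = (-12*(58 - 12) - 38597)*11675 = (-12*46 - 38597)*11675 = (-552 - 38597)*11675 = -39149*11675 = -457064575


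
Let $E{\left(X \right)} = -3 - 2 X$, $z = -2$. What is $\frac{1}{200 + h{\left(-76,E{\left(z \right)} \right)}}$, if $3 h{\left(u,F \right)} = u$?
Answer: $\frac{3}{524} \approx 0.0057252$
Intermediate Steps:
$h{\left(u,F \right)} = \frac{u}{3}$
$\frac{1}{200 + h{\left(-76,E{\left(z \right)} \right)}} = \frac{1}{200 + \frac{1}{3} \left(-76\right)} = \frac{1}{200 - \frac{76}{3}} = \frac{1}{\frac{524}{3}} = \frac{3}{524}$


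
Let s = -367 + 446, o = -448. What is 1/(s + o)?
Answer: -1/369 ≈ -0.0027100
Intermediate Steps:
s = 79
1/(s + o) = 1/(79 - 448) = 1/(-369) = -1/369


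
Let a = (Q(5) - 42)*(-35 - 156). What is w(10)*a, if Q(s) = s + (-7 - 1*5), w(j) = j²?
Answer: 935900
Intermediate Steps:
Q(s) = -12 + s (Q(s) = s + (-7 - 5) = s - 12 = -12 + s)
a = 9359 (a = ((-12 + 5) - 42)*(-35 - 156) = (-7 - 42)*(-191) = -49*(-191) = 9359)
w(10)*a = 10²*9359 = 100*9359 = 935900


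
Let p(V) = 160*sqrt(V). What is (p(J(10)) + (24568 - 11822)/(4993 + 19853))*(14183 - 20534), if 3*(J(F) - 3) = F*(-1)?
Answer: -13491641/4141 - 338720*I*sqrt(3) ≈ -3258.1 - 5.8668e+5*I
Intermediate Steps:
J(F) = 3 - F/3 (J(F) = 3 + (F*(-1))/3 = 3 + (-F)/3 = 3 - F/3)
(p(J(10)) + (24568 - 11822)/(4993 + 19853))*(14183 - 20534) = (160*sqrt(3 - 1/3*10) + (24568 - 11822)/(4993 + 19853))*(14183 - 20534) = (160*sqrt(3 - 10/3) + 12746/24846)*(-6351) = (160*sqrt(-1/3) + 12746*(1/24846))*(-6351) = (160*(I*sqrt(3)/3) + 6373/12423)*(-6351) = (160*I*sqrt(3)/3 + 6373/12423)*(-6351) = (6373/12423 + 160*I*sqrt(3)/3)*(-6351) = -13491641/4141 - 338720*I*sqrt(3)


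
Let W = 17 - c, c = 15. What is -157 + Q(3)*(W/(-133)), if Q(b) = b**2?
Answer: -20899/133 ≈ -157.14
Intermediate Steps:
W = 2 (W = 17 - 1*15 = 17 - 15 = 2)
-157 + Q(3)*(W/(-133)) = -157 + 3**2*(2/(-133)) = -157 + 9*(2*(-1/133)) = -157 + 9*(-2/133) = -157 - 18/133 = -20899/133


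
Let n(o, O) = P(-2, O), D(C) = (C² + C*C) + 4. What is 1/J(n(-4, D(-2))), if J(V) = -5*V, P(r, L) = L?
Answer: -1/60 ≈ -0.016667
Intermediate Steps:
D(C) = 4 + 2*C² (D(C) = (C² + C²) + 4 = 2*C² + 4 = 4 + 2*C²)
n(o, O) = O
1/J(n(-4, D(-2))) = 1/(-5*(4 + 2*(-2)²)) = 1/(-5*(4 + 2*4)) = 1/(-5*(4 + 8)) = 1/(-5*12) = 1/(-60) = -1/60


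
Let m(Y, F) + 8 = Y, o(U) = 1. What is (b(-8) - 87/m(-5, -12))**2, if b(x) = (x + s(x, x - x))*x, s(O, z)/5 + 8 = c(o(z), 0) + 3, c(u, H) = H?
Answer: 12383361/169 ≈ 73274.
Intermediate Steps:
m(Y, F) = -8 + Y
s(O, z) = -25 (s(O, z) = -40 + 5*(0 + 3) = -40 + 5*3 = -40 + 15 = -25)
b(x) = x*(-25 + x) (b(x) = (x - 25)*x = (-25 + x)*x = x*(-25 + x))
(b(-8) - 87/m(-5, -12))**2 = (-8*(-25 - 8) - 87/(-8 - 5))**2 = (-8*(-33) - 87/(-13))**2 = (264 - 87*(-1/13))**2 = (264 + 87/13)**2 = (3519/13)**2 = 12383361/169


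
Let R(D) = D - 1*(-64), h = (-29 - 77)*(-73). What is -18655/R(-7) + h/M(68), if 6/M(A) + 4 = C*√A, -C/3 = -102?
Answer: -104233/19 + 789276*√17 ≈ 3.2488e+6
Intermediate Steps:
h = 7738 (h = -106*(-73) = 7738)
R(D) = 64 + D (R(D) = D + 64 = 64 + D)
C = 306 (C = -3*(-102) = 306)
M(A) = 6/(-4 + 306*√A)
-18655/R(-7) + h/M(68) = -18655/(64 - 7) + 7738/((3/(-2 + 153*√68))) = -18655/57 + 7738/((3/(-2 + 153*(2*√17)))) = -18655*1/57 + 7738/((3/(-2 + 306*√17))) = -18655/57 + 7738*(-⅔ + 102*√17) = -18655/57 + (-15476/3 + 789276*√17) = -104233/19 + 789276*√17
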